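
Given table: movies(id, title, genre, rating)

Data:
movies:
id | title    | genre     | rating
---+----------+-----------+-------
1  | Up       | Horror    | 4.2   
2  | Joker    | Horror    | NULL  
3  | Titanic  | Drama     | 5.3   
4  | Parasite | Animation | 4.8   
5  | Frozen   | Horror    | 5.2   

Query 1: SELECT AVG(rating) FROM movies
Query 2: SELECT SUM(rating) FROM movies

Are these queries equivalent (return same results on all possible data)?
No, not equivalent

Query 1 returns: [(4.875,)]
Query 2 returns: [(19.5,)]

Reason: AVG vs SUM give different aggregate values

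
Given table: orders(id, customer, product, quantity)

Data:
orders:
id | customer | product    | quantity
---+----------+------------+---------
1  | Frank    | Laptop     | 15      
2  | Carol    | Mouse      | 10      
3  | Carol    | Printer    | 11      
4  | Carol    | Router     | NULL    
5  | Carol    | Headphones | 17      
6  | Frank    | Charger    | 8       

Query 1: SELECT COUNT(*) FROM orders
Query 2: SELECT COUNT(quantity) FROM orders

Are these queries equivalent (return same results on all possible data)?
No, not equivalent

Query 1 returns: [(6,)]
Query 2 returns: [(5,)]

Reason: COUNT(*) includes NULLs, COUNT(column) excludes them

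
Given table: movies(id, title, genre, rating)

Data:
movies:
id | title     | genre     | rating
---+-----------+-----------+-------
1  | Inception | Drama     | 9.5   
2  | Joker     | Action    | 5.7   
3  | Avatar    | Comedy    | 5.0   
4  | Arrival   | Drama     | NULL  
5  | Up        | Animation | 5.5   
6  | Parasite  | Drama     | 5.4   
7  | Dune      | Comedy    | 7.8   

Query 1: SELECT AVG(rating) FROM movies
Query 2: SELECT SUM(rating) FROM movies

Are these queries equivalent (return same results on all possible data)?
No, not equivalent

Query 1 returns: [(6.483333333333333,)]
Query 2 returns: [(38.9,)]

Reason: AVG vs SUM give different aggregate values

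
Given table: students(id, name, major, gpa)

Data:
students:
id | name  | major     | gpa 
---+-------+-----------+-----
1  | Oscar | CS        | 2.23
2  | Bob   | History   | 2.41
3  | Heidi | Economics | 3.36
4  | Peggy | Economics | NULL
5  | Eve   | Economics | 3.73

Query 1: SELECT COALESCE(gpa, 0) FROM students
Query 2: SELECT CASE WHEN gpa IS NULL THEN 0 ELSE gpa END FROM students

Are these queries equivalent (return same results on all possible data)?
Yes, equivalent

Both queries return: [(0,), (2.23,), (2.41,), (3.36,), (3.73,)]

Reason: COALESCE vs CASE for NULL handling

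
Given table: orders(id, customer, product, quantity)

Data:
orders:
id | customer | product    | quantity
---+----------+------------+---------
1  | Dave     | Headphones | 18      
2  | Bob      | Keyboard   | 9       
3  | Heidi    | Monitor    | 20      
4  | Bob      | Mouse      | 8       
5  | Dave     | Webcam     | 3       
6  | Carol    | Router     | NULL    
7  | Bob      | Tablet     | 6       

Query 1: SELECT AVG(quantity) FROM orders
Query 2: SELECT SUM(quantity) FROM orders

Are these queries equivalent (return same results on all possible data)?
No, not equivalent

Query 1 returns: [(10.666666666666666,)]
Query 2 returns: [(64,)]

Reason: AVG vs SUM give different aggregate values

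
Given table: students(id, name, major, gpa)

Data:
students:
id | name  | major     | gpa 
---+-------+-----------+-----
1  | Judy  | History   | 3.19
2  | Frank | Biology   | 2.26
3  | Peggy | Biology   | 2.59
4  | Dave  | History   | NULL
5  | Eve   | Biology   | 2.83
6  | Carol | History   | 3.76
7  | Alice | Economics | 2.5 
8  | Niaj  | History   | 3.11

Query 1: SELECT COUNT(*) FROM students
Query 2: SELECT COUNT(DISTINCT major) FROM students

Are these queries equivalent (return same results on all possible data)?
No, not equivalent

Query 1 returns: [(8,)]
Query 2 returns: [(3,)]

Reason: COUNT(*) counts rows, COUNT(DISTINCT major) counts unique majors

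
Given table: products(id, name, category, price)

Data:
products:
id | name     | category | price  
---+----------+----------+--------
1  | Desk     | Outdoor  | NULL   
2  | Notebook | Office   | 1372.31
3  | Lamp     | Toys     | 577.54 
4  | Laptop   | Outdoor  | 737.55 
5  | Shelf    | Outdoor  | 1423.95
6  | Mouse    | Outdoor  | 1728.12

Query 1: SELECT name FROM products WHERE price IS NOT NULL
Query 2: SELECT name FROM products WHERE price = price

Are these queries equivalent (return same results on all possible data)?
Yes, equivalent

Both queries return: [('Lamp',), ('Laptop',), ('Mouse',), ('Notebook',), ('Shelf',)]

Reason: IS NOT NULL vs self-equality (both exclude NULLs)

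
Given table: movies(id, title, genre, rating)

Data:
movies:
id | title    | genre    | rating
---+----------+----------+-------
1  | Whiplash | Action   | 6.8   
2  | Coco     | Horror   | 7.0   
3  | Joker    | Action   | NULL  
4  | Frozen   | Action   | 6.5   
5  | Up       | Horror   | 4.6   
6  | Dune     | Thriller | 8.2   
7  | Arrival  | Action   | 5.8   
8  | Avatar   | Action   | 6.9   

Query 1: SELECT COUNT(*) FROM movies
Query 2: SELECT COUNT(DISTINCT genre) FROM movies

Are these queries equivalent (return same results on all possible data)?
No, not equivalent

Query 1 returns: [(8,)]
Query 2 returns: [(3,)]

Reason: COUNT(*) counts rows, COUNT(DISTINCT genre) counts unique genres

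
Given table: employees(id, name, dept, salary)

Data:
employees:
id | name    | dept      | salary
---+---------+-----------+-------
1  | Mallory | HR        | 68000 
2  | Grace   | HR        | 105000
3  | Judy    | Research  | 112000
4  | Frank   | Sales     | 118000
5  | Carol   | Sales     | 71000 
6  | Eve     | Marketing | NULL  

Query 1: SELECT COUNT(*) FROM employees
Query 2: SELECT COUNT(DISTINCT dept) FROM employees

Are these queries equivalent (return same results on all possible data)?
No, not equivalent

Query 1 returns: [(6,)]
Query 2 returns: [(4,)]

Reason: COUNT(*) counts rows, COUNT(DISTINCT dept) counts unique depts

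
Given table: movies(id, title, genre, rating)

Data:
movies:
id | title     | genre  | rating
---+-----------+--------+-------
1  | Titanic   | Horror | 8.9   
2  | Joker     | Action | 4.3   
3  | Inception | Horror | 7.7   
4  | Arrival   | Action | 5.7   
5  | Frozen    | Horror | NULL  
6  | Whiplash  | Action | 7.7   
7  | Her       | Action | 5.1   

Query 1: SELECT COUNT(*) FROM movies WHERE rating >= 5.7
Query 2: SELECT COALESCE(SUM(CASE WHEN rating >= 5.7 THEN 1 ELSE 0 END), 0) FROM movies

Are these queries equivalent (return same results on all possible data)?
Yes, equivalent

Both queries return: [(4,)]

Reason: COUNT with WHERE vs conditional SUM (COALESCE handles empty-table NULL)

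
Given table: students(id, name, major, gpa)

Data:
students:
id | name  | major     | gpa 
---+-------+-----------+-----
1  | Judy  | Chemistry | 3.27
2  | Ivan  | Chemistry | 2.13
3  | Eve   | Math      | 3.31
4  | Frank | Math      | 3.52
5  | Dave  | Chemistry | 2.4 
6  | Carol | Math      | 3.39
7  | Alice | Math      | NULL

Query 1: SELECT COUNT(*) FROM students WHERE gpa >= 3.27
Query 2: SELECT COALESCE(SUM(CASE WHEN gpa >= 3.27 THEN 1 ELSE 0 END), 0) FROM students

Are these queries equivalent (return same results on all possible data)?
Yes, equivalent

Both queries return: [(4,)]

Reason: COUNT with WHERE vs conditional SUM (COALESCE handles empty-table NULL)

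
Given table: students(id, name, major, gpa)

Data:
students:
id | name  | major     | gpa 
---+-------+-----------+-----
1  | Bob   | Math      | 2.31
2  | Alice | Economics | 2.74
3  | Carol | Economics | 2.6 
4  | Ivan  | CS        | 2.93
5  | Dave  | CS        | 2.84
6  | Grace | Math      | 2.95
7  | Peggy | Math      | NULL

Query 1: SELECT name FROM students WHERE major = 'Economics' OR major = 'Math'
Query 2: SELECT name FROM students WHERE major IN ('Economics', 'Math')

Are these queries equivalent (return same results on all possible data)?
Yes, equivalent

Both queries return: [('Alice',), ('Bob',), ('Carol',), ('Grace',), ('Peggy',)]

Reason: OR vs IN are equivalent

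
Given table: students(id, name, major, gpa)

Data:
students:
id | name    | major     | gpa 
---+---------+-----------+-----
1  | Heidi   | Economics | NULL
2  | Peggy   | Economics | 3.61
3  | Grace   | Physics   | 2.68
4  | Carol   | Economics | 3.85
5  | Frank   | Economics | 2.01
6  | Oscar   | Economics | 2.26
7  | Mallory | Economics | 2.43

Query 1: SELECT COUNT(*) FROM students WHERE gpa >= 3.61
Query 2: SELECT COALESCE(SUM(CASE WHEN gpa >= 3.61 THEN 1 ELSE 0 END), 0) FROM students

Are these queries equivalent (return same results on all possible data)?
Yes, equivalent

Both queries return: [(2,)]

Reason: COUNT with WHERE vs conditional SUM (COALESCE handles empty-table NULL)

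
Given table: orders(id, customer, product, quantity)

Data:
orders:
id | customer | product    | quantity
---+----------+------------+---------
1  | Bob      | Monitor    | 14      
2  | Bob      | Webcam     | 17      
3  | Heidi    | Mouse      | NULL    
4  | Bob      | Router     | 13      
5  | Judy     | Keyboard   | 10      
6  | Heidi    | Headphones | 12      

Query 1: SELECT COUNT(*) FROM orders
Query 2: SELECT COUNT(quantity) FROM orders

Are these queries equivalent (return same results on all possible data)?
No, not equivalent

Query 1 returns: [(6,)]
Query 2 returns: [(5,)]

Reason: COUNT(*) includes NULLs, COUNT(column) excludes them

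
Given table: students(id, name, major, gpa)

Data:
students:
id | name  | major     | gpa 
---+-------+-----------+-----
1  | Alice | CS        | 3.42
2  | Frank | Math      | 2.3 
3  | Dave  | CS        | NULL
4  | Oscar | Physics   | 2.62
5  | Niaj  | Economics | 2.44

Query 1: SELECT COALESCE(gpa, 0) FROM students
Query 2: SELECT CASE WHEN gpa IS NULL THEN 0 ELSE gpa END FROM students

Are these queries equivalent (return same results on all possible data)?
Yes, equivalent

Both queries return: [(0,), (2.3,), (2.44,), (2.62,), (3.42,)]

Reason: COALESCE vs CASE for NULL handling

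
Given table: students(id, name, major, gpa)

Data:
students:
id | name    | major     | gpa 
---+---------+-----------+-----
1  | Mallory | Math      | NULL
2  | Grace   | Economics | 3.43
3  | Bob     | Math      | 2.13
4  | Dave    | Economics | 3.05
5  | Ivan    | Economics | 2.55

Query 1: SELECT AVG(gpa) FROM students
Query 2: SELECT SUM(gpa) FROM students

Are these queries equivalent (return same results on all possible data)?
No, not equivalent

Query 1 returns: [(2.79,)]
Query 2 returns: [(11.16,)]

Reason: AVG vs SUM give different aggregate values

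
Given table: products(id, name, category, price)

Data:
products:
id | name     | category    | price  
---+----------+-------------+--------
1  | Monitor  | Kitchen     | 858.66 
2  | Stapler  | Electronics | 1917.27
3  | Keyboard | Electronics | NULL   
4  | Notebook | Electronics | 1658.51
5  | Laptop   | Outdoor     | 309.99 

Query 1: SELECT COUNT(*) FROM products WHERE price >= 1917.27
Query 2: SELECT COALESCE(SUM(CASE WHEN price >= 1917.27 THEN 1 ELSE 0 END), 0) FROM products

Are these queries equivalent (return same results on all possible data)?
Yes, equivalent

Both queries return: [(1,)]

Reason: COUNT with WHERE vs conditional SUM (COALESCE handles empty-table NULL)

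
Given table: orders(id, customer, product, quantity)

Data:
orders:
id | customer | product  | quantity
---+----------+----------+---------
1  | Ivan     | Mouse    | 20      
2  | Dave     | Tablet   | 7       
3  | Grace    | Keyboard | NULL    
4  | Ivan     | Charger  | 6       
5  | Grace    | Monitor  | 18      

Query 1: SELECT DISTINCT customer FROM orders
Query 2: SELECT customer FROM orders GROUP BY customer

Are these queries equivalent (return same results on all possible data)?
Yes, equivalent

Both queries return: [('Dave',), ('Grace',), ('Ivan',)]

Reason: Both get unique customers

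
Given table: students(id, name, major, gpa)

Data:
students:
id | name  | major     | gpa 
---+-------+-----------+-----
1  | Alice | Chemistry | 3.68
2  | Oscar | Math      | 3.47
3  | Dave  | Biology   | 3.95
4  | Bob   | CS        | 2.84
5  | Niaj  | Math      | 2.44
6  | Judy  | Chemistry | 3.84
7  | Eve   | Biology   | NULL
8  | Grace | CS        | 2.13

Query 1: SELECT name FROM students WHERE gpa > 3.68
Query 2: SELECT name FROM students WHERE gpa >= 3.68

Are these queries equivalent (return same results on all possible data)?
No, not equivalent

Query 1 returns: [('Dave',), ('Judy',)]
Query 2 returns: [('Alice',), ('Dave',), ('Judy',)]

Reason: > vs >= gives different results when gpa = 3.68 exists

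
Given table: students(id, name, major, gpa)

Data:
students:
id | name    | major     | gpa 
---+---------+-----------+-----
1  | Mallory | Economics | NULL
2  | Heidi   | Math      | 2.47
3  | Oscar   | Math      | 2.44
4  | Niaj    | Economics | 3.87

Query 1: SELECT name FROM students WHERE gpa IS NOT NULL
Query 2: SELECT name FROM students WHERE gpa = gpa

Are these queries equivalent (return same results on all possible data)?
Yes, equivalent

Both queries return: [('Heidi',), ('Niaj',), ('Oscar',)]

Reason: IS NOT NULL vs self-equality (both exclude NULLs)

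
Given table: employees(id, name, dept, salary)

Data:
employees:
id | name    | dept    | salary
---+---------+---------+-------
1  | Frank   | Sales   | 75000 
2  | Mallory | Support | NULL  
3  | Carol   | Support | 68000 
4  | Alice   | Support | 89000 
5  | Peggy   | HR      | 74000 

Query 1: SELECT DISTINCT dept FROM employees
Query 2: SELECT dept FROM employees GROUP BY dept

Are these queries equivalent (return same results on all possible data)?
Yes, equivalent

Both queries return: [('HR',), ('Sales',), ('Support',)]

Reason: Both get unique depts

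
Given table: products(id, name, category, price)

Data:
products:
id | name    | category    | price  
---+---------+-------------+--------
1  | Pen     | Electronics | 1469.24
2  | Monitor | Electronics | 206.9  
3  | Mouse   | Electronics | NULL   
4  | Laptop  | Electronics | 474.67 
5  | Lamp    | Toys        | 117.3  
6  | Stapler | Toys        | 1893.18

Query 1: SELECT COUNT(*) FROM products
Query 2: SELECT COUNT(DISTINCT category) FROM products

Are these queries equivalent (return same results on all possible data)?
No, not equivalent

Query 1 returns: [(6,)]
Query 2 returns: [(2,)]

Reason: COUNT(*) counts rows, COUNT(DISTINCT category) counts unique categorys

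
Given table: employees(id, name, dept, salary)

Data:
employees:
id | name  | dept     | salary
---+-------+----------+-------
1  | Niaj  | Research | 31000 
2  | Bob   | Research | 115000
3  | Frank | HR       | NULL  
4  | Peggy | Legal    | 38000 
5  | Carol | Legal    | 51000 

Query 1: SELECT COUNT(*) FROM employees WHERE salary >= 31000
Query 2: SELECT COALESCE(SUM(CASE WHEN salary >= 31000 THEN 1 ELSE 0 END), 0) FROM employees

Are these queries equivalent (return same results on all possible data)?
Yes, equivalent

Both queries return: [(4,)]

Reason: COUNT with WHERE vs conditional SUM (COALESCE handles empty-table NULL)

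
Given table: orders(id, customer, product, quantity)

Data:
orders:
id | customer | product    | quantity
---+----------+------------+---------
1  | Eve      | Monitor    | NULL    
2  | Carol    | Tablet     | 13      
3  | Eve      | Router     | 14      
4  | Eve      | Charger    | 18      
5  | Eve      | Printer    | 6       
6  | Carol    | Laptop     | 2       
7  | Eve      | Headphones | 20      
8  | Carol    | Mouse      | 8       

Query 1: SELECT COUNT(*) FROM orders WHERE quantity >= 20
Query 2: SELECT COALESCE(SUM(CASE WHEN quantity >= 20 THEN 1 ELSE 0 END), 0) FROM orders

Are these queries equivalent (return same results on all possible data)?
Yes, equivalent

Both queries return: [(1,)]

Reason: COUNT with WHERE vs conditional SUM (COALESCE handles empty-table NULL)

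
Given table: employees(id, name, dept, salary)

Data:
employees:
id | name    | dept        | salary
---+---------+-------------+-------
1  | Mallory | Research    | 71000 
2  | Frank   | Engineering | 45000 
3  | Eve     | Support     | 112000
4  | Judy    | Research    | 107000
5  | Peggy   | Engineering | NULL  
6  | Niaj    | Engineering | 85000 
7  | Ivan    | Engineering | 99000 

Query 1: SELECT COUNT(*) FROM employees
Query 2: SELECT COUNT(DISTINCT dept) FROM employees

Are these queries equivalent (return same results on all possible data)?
No, not equivalent

Query 1 returns: [(7,)]
Query 2 returns: [(3,)]

Reason: COUNT(*) counts rows, COUNT(DISTINCT dept) counts unique depts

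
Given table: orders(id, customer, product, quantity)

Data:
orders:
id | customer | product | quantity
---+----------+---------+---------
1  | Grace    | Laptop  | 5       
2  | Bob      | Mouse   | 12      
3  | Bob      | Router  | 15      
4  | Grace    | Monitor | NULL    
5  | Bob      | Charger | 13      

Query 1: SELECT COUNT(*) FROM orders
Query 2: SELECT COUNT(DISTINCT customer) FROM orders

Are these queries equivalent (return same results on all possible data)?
No, not equivalent

Query 1 returns: [(5,)]
Query 2 returns: [(2,)]

Reason: COUNT(*) counts rows, COUNT(DISTINCT customer) counts unique customers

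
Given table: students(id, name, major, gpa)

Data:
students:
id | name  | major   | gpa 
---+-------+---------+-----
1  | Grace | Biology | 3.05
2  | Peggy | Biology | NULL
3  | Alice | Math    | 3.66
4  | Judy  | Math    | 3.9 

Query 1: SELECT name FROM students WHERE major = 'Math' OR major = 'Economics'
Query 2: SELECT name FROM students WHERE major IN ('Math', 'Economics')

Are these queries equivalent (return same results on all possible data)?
Yes, equivalent

Both queries return: [('Alice',), ('Judy',)]

Reason: OR vs IN are equivalent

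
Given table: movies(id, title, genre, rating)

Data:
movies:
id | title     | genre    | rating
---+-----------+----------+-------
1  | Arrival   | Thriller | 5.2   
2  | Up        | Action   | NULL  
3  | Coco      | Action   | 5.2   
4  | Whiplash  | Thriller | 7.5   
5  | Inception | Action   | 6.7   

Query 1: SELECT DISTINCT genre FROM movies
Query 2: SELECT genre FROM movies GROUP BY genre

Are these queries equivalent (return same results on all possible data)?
Yes, equivalent

Both queries return: [('Action',), ('Thriller',)]

Reason: Both get unique genres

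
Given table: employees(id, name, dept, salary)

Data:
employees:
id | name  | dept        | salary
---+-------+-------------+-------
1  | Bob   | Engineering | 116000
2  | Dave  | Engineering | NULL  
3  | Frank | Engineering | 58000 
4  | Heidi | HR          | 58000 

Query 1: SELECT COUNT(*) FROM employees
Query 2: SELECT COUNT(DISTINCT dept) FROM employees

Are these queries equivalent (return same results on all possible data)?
No, not equivalent

Query 1 returns: [(4,)]
Query 2 returns: [(2,)]

Reason: COUNT(*) counts rows, COUNT(DISTINCT dept) counts unique depts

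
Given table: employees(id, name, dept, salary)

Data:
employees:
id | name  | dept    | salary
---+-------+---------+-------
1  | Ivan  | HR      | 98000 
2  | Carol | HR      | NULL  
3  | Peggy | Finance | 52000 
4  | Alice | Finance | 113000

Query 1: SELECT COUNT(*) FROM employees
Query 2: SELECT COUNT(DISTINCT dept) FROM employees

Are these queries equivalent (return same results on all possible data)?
No, not equivalent

Query 1 returns: [(4,)]
Query 2 returns: [(2,)]

Reason: COUNT(*) counts rows, COUNT(DISTINCT dept) counts unique depts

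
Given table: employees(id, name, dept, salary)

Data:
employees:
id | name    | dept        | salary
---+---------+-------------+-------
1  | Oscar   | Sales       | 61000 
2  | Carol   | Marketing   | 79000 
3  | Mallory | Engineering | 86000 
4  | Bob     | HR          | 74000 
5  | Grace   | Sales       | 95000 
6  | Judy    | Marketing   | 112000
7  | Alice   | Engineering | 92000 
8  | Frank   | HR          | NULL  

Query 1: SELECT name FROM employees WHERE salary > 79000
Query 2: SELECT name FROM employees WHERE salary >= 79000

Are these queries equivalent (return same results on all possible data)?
No, not equivalent

Query 1 returns: [('Mallory',), ('Grace',), ('Judy',), ('Alice',)]
Query 2 returns: [('Carol',), ('Mallory',), ('Grace',), ('Judy',), ('Alice',)]

Reason: > vs >= gives different results when salary = 79000 exists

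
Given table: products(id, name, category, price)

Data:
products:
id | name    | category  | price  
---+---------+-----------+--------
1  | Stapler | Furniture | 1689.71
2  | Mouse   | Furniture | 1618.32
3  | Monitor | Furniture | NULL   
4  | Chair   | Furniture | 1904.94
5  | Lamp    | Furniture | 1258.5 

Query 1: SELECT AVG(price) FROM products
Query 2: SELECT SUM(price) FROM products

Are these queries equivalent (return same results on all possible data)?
No, not equivalent

Query 1 returns: [(1617.8675,)]
Query 2 returns: [(6471.47,)]

Reason: AVG vs SUM give different aggregate values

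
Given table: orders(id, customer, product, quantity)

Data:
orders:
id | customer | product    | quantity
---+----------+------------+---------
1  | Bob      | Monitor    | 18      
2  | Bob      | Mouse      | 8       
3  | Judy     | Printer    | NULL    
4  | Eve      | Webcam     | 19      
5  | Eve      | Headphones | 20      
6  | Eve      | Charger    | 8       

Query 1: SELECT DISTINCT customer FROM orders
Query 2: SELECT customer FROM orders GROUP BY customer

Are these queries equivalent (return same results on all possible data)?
Yes, equivalent

Both queries return: [('Bob',), ('Eve',), ('Judy',)]

Reason: Both get unique customers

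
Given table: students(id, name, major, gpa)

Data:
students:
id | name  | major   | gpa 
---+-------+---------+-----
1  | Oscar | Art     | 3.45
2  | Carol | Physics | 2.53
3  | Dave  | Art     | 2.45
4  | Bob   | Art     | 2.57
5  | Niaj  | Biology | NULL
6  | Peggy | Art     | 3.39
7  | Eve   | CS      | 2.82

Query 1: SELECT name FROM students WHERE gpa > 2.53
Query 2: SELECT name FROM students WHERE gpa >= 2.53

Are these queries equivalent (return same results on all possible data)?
No, not equivalent

Query 1 returns: [('Oscar',), ('Bob',), ('Peggy',), ('Eve',)]
Query 2 returns: [('Oscar',), ('Carol',), ('Bob',), ('Peggy',), ('Eve',)]

Reason: > vs >= gives different results when gpa = 2.53 exists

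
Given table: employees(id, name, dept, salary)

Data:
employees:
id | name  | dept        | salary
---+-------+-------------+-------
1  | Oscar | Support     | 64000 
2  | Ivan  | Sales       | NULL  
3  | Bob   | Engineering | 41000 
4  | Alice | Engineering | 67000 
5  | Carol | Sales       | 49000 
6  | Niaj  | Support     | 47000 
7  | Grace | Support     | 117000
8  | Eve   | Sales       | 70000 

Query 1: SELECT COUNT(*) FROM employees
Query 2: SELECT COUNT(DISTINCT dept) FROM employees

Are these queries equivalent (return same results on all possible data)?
No, not equivalent

Query 1 returns: [(8,)]
Query 2 returns: [(3,)]

Reason: COUNT(*) counts rows, COUNT(DISTINCT dept) counts unique depts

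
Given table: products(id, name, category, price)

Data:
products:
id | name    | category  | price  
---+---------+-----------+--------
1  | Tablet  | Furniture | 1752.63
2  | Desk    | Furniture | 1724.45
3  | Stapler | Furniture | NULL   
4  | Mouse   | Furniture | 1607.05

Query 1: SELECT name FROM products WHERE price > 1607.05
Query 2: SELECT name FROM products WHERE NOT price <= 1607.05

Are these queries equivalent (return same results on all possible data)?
Yes, equivalent

Both queries return: [('Desk',), ('Tablet',)]

Reason: Both filter price > 1607.05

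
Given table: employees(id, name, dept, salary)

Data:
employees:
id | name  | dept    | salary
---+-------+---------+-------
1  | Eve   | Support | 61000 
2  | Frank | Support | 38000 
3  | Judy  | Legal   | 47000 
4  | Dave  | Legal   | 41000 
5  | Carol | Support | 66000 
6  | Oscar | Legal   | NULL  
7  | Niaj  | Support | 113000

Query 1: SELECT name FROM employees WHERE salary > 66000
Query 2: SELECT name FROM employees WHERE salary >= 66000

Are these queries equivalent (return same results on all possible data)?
No, not equivalent

Query 1 returns: [('Niaj',)]
Query 2 returns: [('Carol',), ('Niaj',)]

Reason: > vs >= gives different results when salary = 66000 exists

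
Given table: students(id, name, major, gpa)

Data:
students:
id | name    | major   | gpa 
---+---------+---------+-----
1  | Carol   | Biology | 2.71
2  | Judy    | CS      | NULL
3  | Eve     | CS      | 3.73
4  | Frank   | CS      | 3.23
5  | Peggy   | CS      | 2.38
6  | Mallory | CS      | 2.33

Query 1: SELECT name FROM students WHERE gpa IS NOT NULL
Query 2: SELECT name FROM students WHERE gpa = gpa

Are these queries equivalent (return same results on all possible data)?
Yes, equivalent

Both queries return: [('Carol',), ('Eve',), ('Frank',), ('Mallory',), ('Peggy',)]

Reason: IS NOT NULL vs self-equality (both exclude NULLs)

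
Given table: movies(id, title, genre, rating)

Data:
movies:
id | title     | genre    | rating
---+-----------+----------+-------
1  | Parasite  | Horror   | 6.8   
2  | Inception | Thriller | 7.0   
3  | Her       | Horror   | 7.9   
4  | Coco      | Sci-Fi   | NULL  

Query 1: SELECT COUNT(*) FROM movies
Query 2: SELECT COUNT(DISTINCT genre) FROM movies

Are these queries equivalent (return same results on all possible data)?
No, not equivalent

Query 1 returns: [(4,)]
Query 2 returns: [(3,)]

Reason: COUNT(*) counts rows, COUNT(DISTINCT genre) counts unique genres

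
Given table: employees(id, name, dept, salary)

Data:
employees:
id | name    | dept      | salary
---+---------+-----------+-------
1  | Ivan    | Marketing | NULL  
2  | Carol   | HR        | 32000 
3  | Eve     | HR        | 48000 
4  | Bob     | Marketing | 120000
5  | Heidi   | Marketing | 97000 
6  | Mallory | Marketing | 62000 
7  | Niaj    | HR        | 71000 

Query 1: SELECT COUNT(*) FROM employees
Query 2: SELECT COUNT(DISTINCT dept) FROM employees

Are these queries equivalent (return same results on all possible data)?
No, not equivalent

Query 1 returns: [(7,)]
Query 2 returns: [(2,)]

Reason: COUNT(*) counts rows, COUNT(DISTINCT dept) counts unique depts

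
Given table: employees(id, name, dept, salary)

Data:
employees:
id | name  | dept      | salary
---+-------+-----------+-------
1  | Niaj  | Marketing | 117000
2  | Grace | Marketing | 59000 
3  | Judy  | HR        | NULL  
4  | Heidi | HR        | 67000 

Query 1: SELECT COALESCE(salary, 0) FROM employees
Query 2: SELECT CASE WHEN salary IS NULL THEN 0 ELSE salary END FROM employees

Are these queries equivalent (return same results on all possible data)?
Yes, equivalent

Both queries return: [(0,), (59000,), (67000,), (117000,)]

Reason: COALESCE vs CASE for NULL handling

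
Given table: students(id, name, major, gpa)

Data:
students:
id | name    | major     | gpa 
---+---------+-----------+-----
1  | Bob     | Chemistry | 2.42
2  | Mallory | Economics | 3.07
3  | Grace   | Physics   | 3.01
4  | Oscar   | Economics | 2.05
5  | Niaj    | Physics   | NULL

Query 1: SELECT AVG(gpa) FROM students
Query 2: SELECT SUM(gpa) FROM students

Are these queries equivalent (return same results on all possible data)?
No, not equivalent

Query 1 returns: [(2.6374999999999997,)]
Query 2 returns: [(10.549999999999999,)]

Reason: AVG vs SUM give different aggregate values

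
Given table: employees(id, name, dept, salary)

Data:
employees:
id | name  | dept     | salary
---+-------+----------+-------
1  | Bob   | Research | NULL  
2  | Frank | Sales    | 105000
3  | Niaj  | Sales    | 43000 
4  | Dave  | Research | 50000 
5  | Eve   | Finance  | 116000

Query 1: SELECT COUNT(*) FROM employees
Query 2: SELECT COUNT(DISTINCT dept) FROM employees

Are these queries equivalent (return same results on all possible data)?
No, not equivalent

Query 1 returns: [(5,)]
Query 2 returns: [(3,)]

Reason: COUNT(*) counts rows, COUNT(DISTINCT dept) counts unique depts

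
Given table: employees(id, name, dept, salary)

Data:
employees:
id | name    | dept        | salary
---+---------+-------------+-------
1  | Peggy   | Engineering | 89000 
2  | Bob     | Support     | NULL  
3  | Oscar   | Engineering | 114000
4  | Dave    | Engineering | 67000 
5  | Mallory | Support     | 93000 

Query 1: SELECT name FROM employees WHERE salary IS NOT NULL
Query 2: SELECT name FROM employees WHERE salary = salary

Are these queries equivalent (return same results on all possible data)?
Yes, equivalent

Both queries return: [('Dave',), ('Mallory',), ('Oscar',), ('Peggy',)]

Reason: IS NOT NULL vs self-equality (both exclude NULLs)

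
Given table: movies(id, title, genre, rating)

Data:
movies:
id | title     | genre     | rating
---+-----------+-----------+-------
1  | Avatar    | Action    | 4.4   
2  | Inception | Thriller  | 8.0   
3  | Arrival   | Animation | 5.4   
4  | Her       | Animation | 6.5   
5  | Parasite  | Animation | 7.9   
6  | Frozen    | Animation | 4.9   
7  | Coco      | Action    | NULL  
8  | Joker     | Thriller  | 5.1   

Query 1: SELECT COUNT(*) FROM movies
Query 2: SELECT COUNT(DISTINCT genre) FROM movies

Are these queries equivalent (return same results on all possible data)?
No, not equivalent

Query 1 returns: [(8,)]
Query 2 returns: [(3,)]

Reason: COUNT(*) counts rows, COUNT(DISTINCT genre) counts unique genres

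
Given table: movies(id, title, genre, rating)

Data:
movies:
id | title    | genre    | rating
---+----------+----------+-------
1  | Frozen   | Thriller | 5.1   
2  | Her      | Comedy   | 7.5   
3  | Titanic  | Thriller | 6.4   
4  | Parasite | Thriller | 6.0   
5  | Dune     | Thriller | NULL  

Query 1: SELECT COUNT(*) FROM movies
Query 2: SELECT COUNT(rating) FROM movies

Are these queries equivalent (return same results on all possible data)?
No, not equivalent

Query 1 returns: [(5,)]
Query 2 returns: [(4,)]

Reason: COUNT(*) includes NULLs, COUNT(column) excludes them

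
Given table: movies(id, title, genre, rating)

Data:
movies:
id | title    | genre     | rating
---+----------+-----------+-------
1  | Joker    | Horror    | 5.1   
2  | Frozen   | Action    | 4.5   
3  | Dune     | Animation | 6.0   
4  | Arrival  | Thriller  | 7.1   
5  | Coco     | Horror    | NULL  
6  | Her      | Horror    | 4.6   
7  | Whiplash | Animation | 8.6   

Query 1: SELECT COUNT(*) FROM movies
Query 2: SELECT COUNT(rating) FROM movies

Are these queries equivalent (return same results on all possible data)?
No, not equivalent

Query 1 returns: [(7,)]
Query 2 returns: [(6,)]

Reason: COUNT(*) includes NULLs, COUNT(column) excludes them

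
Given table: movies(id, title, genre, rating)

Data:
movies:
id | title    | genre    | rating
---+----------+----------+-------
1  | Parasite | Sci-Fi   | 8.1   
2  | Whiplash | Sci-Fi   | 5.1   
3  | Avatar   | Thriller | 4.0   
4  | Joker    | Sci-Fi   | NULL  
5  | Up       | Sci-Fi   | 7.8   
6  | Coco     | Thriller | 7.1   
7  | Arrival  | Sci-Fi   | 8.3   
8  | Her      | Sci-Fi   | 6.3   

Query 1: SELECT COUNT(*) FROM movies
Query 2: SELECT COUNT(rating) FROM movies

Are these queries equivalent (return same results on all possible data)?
No, not equivalent

Query 1 returns: [(8,)]
Query 2 returns: [(7,)]

Reason: COUNT(*) includes NULLs, COUNT(column) excludes them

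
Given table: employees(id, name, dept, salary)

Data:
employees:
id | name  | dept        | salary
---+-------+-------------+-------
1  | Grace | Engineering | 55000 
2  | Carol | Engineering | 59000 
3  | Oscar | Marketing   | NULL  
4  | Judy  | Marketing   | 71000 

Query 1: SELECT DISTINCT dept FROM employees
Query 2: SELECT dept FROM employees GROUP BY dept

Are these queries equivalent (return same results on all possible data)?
Yes, equivalent

Both queries return: [('Engineering',), ('Marketing',)]

Reason: Both get unique depts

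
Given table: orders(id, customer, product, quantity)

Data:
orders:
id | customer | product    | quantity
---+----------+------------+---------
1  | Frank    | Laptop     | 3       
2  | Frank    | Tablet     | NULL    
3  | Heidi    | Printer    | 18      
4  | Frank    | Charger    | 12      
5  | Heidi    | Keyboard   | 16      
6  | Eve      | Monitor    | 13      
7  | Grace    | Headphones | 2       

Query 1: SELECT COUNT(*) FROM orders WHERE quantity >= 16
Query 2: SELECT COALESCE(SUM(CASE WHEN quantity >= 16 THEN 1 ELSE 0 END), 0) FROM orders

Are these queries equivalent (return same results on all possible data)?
Yes, equivalent

Both queries return: [(2,)]

Reason: COUNT with WHERE vs conditional SUM (COALESCE handles empty-table NULL)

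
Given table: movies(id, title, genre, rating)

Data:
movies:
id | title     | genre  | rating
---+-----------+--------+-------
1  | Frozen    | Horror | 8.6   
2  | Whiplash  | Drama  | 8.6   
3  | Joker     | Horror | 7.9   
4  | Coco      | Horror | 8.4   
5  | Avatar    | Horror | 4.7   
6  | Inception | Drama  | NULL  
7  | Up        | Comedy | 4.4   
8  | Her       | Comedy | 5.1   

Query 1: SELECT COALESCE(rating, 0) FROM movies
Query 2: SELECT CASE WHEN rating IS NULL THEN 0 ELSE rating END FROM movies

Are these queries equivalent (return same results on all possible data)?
Yes, equivalent

Both queries return: [(0,), (4.4,), (4.7,), (5.1,), (7.9,), (8.4,), (8.6,), (8.6,)]

Reason: COALESCE vs CASE for NULL handling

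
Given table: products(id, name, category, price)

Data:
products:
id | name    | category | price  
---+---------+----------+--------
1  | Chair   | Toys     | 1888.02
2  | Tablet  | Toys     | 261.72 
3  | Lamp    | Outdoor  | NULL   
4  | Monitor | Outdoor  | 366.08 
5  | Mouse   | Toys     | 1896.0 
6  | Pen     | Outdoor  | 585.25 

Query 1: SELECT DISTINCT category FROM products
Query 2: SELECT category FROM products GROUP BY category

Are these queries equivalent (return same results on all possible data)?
Yes, equivalent

Both queries return: [('Outdoor',), ('Toys',)]

Reason: Both get unique categorys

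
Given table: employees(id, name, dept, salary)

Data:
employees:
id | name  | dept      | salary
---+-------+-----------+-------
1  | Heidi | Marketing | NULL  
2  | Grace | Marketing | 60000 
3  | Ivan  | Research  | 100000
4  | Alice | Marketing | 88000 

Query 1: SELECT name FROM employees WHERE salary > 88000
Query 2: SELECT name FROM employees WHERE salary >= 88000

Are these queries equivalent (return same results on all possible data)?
No, not equivalent

Query 1 returns: [('Ivan',)]
Query 2 returns: [('Ivan',), ('Alice',)]

Reason: > vs >= gives different results when salary = 88000 exists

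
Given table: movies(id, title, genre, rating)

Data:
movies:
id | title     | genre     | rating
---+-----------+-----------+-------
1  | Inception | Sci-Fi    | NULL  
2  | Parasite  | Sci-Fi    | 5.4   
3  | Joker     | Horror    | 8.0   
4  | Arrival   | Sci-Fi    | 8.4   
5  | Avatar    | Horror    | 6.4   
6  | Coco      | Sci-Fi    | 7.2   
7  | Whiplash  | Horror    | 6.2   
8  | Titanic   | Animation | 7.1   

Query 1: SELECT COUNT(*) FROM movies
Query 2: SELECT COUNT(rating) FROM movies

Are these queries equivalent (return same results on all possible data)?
No, not equivalent

Query 1 returns: [(8,)]
Query 2 returns: [(7,)]

Reason: COUNT(*) includes NULLs, COUNT(column) excludes them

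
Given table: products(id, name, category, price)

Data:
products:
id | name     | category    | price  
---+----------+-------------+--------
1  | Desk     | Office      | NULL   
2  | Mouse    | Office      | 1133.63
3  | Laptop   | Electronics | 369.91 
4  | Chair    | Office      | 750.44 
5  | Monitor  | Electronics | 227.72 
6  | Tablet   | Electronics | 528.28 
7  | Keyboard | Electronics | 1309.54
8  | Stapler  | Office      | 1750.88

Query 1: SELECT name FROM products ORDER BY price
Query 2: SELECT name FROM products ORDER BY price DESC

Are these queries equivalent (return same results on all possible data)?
No, not equivalent

Query 1 returns: [('Desk',), ('Monitor',), ('Laptop',), ('Tablet',), ('Chair',), ('Mouse',), ('Keyboard',), ('Stapler',)]
Query 2 returns: [('Stapler',), ('Keyboard',), ('Mouse',), ('Chair',), ('Tablet',), ('Laptop',), ('Monitor',), ('Desk',)]

Reason: ASC vs DESC gives opposite ordering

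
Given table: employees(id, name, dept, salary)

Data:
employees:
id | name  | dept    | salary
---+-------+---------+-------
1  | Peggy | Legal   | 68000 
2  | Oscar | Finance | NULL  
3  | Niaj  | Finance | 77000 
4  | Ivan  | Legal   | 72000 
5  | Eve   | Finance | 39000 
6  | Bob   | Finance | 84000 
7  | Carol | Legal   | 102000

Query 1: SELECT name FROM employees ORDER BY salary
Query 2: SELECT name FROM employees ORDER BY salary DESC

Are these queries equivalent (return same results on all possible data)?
No, not equivalent

Query 1 returns: [('Oscar',), ('Eve',), ('Peggy',), ('Ivan',), ('Niaj',), ('Bob',), ('Carol',)]
Query 2 returns: [('Carol',), ('Bob',), ('Niaj',), ('Ivan',), ('Peggy',), ('Eve',), ('Oscar',)]

Reason: ASC vs DESC gives opposite ordering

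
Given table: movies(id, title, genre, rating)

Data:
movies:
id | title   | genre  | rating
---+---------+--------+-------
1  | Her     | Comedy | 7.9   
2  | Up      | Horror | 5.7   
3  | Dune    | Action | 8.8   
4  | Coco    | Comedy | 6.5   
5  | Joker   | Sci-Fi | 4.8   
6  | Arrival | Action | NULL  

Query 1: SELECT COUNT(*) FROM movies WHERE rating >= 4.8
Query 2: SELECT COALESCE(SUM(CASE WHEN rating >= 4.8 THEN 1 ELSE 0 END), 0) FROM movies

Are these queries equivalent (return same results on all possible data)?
Yes, equivalent

Both queries return: [(5,)]

Reason: COUNT with WHERE vs conditional SUM (COALESCE handles empty-table NULL)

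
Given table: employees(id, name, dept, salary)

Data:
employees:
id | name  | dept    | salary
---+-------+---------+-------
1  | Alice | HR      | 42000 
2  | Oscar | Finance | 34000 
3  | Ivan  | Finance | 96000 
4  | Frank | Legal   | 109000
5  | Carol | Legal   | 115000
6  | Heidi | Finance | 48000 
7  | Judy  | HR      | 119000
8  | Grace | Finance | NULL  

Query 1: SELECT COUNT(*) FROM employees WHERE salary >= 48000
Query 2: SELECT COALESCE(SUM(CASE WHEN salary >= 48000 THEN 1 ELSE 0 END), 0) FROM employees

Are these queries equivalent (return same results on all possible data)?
Yes, equivalent

Both queries return: [(5,)]

Reason: COUNT with WHERE vs conditional SUM (COALESCE handles empty-table NULL)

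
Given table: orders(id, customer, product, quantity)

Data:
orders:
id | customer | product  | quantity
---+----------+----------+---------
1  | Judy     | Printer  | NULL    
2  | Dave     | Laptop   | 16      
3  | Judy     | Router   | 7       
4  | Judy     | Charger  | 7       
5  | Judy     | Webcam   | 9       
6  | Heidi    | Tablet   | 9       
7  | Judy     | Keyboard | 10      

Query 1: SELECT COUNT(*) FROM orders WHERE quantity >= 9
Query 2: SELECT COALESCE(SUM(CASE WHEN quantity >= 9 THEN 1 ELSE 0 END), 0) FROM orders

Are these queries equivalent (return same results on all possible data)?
Yes, equivalent

Both queries return: [(4,)]

Reason: COUNT with WHERE vs conditional SUM (COALESCE handles empty-table NULL)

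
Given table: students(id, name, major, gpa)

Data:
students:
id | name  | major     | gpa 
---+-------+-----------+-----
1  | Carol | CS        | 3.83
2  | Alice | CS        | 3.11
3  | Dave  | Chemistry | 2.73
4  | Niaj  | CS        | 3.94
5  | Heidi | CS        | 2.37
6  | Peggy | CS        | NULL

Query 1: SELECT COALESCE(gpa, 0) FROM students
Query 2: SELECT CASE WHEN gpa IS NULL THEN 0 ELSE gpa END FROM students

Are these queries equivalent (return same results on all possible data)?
Yes, equivalent

Both queries return: [(0,), (2.37,), (2.73,), (3.11,), (3.83,), (3.94,)]

Reason: COALESCE vs CASE for NULL handling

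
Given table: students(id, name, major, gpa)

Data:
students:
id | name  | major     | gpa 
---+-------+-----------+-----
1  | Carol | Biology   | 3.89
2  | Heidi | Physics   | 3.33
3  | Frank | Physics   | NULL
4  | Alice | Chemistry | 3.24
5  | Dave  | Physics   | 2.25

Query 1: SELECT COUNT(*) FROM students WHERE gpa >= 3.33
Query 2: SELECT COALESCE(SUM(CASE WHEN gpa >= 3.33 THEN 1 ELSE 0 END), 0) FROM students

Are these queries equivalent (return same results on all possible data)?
Yes, equivalent

Both queries return: [(2,)]

Reason: COUNT with WHERE vs conditional SUM (COALESCE handles empty-table NULL)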